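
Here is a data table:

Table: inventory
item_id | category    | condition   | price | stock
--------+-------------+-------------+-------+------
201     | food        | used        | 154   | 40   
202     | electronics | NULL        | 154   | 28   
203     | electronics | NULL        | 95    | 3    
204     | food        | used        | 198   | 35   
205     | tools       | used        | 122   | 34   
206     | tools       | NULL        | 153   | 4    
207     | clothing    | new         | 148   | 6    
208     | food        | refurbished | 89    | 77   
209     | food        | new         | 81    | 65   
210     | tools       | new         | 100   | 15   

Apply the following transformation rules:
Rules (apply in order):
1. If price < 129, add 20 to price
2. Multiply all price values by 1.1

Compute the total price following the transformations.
1533.4

Step 1: Apply Rule 1 - Add 20 to records with price < 129
  - 5 records affected: 487 + (5 × 20) = 587
  - Unaffected records: 807
  - Sum after Rule 1: 1394
Step 2: Apply Rule 2 - Multiply all by 1.1
  - 1394 × 1.1 = 1533.4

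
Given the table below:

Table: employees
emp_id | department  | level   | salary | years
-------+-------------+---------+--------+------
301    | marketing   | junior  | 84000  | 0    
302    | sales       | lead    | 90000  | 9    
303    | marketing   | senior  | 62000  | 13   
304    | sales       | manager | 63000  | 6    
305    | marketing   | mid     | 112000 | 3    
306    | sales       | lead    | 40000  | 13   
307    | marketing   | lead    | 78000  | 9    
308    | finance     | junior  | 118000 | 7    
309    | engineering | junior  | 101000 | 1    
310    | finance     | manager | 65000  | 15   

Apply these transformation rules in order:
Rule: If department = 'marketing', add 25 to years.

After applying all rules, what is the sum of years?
176

Step 1: Count records where department = 'marketing': 4
Step 2: Total bonus added: 4 × 25 = 100
Step 3: Original sum of years: 76
Step 4: Final sum = 76 + 100 = 176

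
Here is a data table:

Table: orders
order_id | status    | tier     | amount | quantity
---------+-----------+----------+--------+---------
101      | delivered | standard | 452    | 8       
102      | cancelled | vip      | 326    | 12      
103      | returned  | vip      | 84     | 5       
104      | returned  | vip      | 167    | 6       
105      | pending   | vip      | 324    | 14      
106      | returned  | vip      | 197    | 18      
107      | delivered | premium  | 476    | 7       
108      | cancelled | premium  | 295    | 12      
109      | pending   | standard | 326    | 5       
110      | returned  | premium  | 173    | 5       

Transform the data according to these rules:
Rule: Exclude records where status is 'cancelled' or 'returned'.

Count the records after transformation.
4

Step 1: Count records to exclude
  - 2 (cancelled) + 4 (returned) = 6 records
Step 2: Total records: 10
Step 3: Remaining = 10 - 6 = 4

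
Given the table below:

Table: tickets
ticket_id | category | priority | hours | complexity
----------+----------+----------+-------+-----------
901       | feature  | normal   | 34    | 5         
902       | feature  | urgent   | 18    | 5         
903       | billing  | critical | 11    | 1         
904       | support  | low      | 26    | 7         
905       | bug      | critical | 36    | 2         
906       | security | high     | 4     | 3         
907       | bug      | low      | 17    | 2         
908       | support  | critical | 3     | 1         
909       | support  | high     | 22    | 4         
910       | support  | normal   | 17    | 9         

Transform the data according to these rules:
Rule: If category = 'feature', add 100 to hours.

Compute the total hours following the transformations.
388

Step 1: Count records where category = 'feature': 2
Step 2: Total bonus added: 2 × 100 = 200
Step 3: Original sum of hours: 188
Step 4: Final sum = 188 + 200 = 388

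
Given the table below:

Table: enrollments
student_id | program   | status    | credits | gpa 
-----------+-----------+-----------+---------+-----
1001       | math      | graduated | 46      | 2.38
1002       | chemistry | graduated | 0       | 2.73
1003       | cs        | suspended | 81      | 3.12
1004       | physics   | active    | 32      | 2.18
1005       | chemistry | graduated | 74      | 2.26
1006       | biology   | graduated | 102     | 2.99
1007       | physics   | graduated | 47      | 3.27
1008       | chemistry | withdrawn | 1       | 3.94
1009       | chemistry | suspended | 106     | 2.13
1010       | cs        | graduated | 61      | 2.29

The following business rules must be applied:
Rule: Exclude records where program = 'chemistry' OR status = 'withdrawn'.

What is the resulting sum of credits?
369

Step 1: Find records where program = 'chemistry' OR status = 'withdrawn'
Step 2: 4 records match, summing to 181
Step 3: Original sum: 550
Step 4: Remaining sum = 550 - 181 = 369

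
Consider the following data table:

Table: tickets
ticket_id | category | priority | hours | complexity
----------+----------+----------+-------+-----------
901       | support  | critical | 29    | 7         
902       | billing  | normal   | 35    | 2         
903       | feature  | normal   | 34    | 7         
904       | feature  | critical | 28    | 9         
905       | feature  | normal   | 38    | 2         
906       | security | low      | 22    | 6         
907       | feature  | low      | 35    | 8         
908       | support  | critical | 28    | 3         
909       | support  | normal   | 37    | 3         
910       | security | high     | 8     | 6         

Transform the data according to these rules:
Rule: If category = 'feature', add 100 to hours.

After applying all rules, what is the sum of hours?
694

Step 1: Count records where category = 'feature': 4
Step 2: Total bonus added: 4 × 100 = 400
Step 3: Original sum of hours: 294
Step 4: Final sum = 294 + 400 = 694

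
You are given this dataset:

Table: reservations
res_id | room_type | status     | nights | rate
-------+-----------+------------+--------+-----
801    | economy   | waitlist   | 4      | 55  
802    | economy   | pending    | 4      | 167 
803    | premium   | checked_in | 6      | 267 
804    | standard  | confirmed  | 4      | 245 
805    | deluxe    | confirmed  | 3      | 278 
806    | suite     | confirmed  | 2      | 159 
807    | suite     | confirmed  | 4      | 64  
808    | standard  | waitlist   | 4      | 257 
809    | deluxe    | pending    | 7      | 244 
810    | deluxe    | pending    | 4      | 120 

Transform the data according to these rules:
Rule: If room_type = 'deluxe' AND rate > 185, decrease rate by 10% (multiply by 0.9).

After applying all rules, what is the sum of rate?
1803.8

Step 1: Find records where room_type = 'deluxe' AND rate > 185
Step 2: 2 records match, summing to 522
Step 3: After multiplier: 522 × 0.9 = 469.8
Step 4: Unaffected records sum: 1334
Step 5: Final sum = 469.8 + 1334 = 1803.8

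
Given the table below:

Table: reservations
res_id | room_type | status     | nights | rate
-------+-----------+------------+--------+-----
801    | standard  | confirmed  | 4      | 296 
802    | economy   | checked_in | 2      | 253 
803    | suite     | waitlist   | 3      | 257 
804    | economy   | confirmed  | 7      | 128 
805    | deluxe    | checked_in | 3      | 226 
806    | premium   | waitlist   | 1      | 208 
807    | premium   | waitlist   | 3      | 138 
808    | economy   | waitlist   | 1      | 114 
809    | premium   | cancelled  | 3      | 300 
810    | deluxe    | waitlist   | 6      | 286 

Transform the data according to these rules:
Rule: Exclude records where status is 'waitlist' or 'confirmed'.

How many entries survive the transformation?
3

Step 1: Count records to exclude
  - 5 (waitlist) + 2 (confirmed) = 7 records
Step 2: Total records: 10
Step 3: Remaining = 10 - 7 = 3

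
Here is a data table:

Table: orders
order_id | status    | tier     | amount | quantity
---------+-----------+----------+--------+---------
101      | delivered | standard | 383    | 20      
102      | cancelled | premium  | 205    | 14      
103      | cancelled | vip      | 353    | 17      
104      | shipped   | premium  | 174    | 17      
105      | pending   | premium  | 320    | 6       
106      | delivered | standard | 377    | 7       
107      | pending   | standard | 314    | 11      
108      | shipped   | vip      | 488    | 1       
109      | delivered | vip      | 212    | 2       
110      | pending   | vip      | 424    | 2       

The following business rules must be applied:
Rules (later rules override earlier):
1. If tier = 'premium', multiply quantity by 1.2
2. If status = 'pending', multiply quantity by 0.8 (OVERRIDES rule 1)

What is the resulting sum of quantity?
99.4

Step 1: Rule 2 takes priority for records with status = 'pending'
  - 3 records: 19 × 0.8 = 15.2
Step 2: Rule 1 applies to remaining records with tier = 'premium'
  - 2 records: 31 × 1.2 = 37.2
Step 3: Other records unchanged: 47
Step 4: Final sum = 15.2 + 37.2 + 47 = 99.4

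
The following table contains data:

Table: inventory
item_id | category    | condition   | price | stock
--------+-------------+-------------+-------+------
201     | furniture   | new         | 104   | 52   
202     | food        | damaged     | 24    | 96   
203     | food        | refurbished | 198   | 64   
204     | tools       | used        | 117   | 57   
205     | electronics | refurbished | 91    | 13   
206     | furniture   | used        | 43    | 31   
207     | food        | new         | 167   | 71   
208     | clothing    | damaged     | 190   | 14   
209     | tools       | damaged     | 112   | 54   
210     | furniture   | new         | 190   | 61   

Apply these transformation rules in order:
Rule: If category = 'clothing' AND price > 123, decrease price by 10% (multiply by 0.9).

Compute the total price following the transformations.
1217.0

Step 1: Find records where category = 'clothing' AND price > 123
Step 2: 1 records match, summing to 190
Step 3: After multiplier: 190 × 0.9 = 171.0
Step 4: Unaffected records sum: 1046
Step 5: Final sum = 171.0 + 1046 = 1217.0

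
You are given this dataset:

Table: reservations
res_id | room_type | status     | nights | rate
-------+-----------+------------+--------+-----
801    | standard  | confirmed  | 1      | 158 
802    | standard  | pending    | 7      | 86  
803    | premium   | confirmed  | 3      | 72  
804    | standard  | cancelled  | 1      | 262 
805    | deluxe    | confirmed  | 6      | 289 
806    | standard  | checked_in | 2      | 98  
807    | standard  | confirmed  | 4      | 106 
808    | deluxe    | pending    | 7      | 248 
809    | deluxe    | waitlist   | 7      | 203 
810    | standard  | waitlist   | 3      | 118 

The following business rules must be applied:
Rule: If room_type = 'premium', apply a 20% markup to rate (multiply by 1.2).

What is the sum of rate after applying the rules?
1654.4

Step 1: Records with room_type = 'premium' have total rate = 72
Step 2: Apply multiplier: 72 × 1.2 = 86.4
Step 3: Other records total: 1568
Step 4: Final sum = 86.4 + 1568 = 1654.4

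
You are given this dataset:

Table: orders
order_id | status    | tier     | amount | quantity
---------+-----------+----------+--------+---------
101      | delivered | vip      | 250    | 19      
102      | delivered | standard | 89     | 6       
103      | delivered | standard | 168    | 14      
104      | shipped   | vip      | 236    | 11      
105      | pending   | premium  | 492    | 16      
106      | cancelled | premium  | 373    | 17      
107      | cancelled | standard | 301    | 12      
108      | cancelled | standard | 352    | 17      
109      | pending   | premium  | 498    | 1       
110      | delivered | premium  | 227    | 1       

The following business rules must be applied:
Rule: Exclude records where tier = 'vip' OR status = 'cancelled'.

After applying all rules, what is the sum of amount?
1474

Step 1: Find records where tier = 'vip' OR status = 'cancelled'
Step 2: 5 records match, summing to 1512
Step 3: Original sum: 2986
Step 4: Remaining sum = 2986 - 1512 = 1474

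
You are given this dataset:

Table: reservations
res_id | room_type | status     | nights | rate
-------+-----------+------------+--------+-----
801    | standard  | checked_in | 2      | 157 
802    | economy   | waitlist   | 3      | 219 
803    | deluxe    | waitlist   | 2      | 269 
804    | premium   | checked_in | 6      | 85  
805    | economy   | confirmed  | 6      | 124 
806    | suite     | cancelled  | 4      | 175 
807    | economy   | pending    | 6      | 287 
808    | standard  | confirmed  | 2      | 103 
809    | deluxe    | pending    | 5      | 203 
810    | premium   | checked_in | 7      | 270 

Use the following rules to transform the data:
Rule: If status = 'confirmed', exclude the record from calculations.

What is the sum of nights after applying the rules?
35

Step 1: Identify records where status = 'confirmed'
Step 2: The excluded records sum to 8
Step 3: Original total nights = 43
Step 4: Remaining total = 43 - 8 = 35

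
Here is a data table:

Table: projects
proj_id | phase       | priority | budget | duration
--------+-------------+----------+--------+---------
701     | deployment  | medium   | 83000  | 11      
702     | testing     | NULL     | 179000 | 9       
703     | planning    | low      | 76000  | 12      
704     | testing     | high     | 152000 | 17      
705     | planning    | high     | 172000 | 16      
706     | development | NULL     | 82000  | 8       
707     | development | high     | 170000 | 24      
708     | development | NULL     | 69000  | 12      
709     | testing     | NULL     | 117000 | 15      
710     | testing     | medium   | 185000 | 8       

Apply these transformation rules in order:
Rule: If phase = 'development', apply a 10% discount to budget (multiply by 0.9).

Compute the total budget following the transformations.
1252900.0

Step 1: Records with phase = 'development' have total budget = 321000
Step 2: Apply multiplier: 321000 × 0.9 = 288900.0
Step 3: Other records total: 964000
Step 4: Final sum = 288900.0 + 964000 = 1252900.0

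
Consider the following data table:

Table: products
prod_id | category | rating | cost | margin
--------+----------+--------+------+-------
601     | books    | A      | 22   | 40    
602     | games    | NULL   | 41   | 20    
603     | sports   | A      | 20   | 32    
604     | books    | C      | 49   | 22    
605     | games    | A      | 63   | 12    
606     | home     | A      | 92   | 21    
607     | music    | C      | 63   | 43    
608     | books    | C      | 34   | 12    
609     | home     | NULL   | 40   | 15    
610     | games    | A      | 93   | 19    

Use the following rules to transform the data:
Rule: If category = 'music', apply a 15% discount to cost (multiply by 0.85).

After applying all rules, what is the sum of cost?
507.55

Step 1: Records with category = 'music' have total cost = 63
Step 2: Apply multiplier: 63 × 0.85 = 53.55
Step 3: Other records total: 454
Step 4: Final sum = 53.55 + 454 = 507.55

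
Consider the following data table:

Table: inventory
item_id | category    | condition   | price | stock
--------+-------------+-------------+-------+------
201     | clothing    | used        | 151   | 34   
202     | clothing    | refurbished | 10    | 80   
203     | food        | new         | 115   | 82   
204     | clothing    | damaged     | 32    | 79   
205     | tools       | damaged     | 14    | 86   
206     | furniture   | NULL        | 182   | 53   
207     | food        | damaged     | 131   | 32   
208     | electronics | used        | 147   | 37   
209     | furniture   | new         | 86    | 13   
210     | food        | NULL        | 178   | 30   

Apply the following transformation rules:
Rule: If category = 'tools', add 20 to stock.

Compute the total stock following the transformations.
546

Step 1: Count records where category = 'tools': 1
Step 2: Total bonus added: 1 × 20 = 20
Step 3: Original sum of stock: 526
Step 4: Final sum = 526 + 20 = 546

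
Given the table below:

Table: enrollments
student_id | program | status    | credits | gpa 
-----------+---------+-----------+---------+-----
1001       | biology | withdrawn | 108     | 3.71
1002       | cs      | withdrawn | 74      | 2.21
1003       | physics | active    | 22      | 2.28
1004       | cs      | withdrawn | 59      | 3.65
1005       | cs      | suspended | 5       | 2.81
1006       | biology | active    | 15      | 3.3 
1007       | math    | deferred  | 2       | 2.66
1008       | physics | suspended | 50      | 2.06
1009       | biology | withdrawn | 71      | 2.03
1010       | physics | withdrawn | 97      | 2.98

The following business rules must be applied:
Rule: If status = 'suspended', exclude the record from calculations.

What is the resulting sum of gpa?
22.82

Step 1: Identify records where status = 'suspended'
Step 2: The excluded records sum to 4.87
Step 3: Original total gpa = 27.69
Step 4: Remaining total = 27.69 - 4.87 = 22.82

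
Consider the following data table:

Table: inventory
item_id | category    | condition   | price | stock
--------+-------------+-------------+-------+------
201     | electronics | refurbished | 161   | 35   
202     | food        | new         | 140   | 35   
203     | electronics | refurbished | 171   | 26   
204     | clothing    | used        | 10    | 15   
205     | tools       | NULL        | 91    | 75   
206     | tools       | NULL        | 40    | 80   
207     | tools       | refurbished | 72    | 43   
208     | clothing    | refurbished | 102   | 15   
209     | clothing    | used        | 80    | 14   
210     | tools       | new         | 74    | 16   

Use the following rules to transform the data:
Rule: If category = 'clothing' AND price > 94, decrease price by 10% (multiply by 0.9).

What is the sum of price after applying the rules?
930.8

Step 1: Find records where category = 'clothing' AND price > 94
Step 2: 1 records match, summing to 102
Step 3: After multiplier: 102 × 0.9 = 91.8
Step 4: Unaffected records sum: 839
Step 5: Final sum = 91.8 + 839 = 930.8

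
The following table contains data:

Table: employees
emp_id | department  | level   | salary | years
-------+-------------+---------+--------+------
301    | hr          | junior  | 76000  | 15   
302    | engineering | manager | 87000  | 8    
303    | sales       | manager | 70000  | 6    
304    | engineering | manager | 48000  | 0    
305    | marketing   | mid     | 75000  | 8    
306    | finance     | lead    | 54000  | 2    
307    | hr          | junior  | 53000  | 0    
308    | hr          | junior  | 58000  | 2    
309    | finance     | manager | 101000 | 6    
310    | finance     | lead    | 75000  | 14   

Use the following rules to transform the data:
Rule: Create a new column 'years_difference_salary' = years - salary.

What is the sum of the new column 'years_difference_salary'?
-696939

Step 1: For each record, compute years - salary
Example calculations:
  15 - 76000 = -75985
  8 - 87000 = -86992
  6 - 70000 = -69994
  ...
Step 2: Sum all derived values
Step 3: Total = -696939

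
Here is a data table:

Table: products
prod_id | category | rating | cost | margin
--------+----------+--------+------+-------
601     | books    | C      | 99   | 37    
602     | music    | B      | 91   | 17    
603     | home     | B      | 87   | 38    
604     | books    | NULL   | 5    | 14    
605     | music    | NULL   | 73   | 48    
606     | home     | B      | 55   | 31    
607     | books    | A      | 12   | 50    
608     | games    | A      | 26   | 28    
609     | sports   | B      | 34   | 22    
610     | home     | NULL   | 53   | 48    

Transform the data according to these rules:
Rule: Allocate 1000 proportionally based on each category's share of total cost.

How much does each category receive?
books: 216.82, games: 48.6, home: 364.49, music: 306.54, sports: 63.55

Step 1: Calculate total cost = 535
Step 2: Calculate each category's proportion:
  books: 116/535 = 21.68% → 216.82
  games: 26/535 = 4.86% → 48.6
  home: 195/535 = 36.45% → 364.49
  music: 164/535 = 30.65% → 306.54
  sports: 34/535 = 6.36% → 63.55
Step 3: Verify: sum of allocations ≈ 1000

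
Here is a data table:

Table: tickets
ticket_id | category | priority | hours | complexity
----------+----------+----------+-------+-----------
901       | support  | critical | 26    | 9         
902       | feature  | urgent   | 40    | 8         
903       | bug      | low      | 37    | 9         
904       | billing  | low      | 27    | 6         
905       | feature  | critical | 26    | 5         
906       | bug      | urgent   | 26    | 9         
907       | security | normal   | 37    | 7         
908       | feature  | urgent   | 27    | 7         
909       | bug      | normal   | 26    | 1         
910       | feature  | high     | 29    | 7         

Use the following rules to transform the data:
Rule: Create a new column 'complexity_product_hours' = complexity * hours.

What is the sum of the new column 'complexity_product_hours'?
2090

Step 1: For each record, compute complexity * hours
Example calculations:
  9 * 26 = 234
  8 * 40 = 320
  9 * 37 = 333
  ...
Step 2: Sum all derived values
Step 3: Total = 2090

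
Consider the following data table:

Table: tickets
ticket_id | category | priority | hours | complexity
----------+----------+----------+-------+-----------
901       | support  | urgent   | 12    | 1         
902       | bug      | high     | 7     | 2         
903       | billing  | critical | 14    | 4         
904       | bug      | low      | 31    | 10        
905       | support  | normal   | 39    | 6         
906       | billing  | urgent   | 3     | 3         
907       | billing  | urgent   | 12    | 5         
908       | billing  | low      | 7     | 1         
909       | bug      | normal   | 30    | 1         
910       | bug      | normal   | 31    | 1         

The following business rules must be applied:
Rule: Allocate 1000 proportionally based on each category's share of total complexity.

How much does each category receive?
billing: 382.35, bug: 411.76, support: 205.88

Step 1: Calculate total complexity = 34
Step 2: Calculate each category's proportion:
  billing: 13/34 = 38.24% → 382.35
  bug: 14/34 = 41.18% → 411.76
  support: 7/34 = 20.59% → 205.88
Step 3: Verify: sum of allocations ≈ 1000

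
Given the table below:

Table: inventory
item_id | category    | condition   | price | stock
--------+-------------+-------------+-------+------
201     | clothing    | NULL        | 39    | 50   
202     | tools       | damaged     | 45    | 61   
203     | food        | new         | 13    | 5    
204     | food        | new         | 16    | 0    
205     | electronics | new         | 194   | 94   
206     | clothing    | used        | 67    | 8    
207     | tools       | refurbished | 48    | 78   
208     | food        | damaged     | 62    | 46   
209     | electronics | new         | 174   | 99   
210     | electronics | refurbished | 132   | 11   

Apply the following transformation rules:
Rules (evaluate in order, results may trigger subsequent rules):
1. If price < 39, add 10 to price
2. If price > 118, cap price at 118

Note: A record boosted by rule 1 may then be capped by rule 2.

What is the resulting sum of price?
664

Step 1: Apply rule 1 to records with price < 39
  - 2 records get bonus of 10
  - Of these, 0 records then exceed 118 and get capped
Step 2: Apply rule 2 to records with price > 118
  - 3 records (original) are capped
Step 3: Calculate final sum = 664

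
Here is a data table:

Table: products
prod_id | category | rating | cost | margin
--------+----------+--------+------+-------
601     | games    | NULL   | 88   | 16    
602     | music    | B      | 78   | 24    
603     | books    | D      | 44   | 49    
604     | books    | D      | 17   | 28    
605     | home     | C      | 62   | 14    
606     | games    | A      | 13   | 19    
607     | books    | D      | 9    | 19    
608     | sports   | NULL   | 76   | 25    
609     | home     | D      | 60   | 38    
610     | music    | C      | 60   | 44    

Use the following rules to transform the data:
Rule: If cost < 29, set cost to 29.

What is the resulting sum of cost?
555

Step 1: 3 records have cost < 29
Step 2: These records originally summed to 39
Step 3: After setting to minimum: 3 × 29 = 87
Step 4: Unaffected records sum: 468
Step 5: Final sum = 87 + 468 = 555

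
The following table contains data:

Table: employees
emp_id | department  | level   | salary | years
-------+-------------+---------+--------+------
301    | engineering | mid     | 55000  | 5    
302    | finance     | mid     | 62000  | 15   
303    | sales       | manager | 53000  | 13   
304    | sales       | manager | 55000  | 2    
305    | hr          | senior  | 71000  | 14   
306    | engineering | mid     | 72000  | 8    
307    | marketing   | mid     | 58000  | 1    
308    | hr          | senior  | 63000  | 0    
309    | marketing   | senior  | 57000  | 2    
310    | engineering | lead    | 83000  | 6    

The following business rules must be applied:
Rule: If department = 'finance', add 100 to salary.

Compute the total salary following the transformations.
629100

Step 1: Count records where department = 'finance': 1
Step 2: Total bonus added: 1 × 100 = 100
Step 3: Original sum of salary: 629000
Step 4: Final sum = 629000 + 100 = 629100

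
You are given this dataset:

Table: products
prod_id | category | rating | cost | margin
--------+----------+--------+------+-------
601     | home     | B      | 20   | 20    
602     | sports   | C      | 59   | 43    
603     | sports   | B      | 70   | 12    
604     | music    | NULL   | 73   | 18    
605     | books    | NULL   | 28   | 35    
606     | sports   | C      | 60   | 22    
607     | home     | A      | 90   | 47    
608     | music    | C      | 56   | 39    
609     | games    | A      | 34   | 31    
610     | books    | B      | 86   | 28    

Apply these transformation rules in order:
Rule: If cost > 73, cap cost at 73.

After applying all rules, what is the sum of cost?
546

Step 1: 2 records have cost > 73
Step 2: These records originally summed to 176
Step 3: After capping: 2 × 73 = 146
Step 4: Unaffected records sum: 400
Step 5: Final sum = 146 + 400 = 546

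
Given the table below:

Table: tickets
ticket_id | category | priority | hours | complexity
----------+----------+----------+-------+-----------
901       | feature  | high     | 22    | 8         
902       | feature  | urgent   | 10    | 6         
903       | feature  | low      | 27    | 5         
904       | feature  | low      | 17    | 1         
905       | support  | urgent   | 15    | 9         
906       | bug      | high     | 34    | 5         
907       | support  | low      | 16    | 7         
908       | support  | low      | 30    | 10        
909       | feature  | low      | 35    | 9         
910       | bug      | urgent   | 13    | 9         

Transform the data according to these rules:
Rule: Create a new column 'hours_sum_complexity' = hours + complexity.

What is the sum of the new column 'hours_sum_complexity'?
288

Step 1: For each record, compute hours + complexity
Example calculations:
  22 + 8 = 30
  10 + 6 = 16
  27 + 5 = 32
  ...
Step 2: Sum all derived values
Step 3: Total = 288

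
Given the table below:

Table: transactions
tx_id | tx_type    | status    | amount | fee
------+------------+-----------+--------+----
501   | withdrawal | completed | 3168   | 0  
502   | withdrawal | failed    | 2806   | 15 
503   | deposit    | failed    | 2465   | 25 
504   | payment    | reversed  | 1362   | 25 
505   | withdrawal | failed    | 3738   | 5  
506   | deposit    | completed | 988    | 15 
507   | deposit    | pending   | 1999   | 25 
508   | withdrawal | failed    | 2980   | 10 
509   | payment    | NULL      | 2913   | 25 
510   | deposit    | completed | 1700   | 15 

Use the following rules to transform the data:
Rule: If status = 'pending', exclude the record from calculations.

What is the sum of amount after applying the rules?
22120

Step 1: Identify records where status = 'pending'
Step 2: The excluded records sum to 1999
Step 3: Original total amount = 24119
Step 4: Remaining total = 24119 - 1999 = 22120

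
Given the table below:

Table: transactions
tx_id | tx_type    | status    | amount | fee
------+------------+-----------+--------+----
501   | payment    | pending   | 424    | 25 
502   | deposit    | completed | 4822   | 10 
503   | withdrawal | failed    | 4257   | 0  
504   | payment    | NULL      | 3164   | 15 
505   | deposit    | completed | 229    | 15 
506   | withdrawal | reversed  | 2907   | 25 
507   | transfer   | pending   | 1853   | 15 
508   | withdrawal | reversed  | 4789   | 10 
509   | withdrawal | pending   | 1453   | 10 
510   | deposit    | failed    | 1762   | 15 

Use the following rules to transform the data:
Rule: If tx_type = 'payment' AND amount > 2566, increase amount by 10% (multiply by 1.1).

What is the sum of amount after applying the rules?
25976.4

Step 1: Find records where tx_type = 'payment' AND amount > 2566
Step 2: 1 records match, summing to 3164
Step 3: After multiplier: 3164 × 1.1 = 3480.4
Step 4: Unaffected records sum: 22496
Step 5: Final sum = 3480.4 + 22496 = 25976.4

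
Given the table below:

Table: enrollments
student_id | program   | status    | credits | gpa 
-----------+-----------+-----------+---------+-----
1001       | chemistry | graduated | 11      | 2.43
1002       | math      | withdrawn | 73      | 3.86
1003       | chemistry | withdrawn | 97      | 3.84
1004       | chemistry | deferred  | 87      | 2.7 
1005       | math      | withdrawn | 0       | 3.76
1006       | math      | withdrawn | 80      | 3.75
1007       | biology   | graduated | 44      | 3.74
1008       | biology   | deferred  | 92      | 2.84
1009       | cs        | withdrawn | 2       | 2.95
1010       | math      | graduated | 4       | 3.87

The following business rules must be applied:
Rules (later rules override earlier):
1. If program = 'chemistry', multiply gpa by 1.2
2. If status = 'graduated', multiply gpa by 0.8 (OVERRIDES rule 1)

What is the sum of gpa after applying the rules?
33.04

Step 1: Rule 2 takes priority for records with status = 'graduated'
  - 3 records: 10.04 × 0.8 = 8.03
Step 2: Rule 1 applies to remaining records with program = 'chemistry'
  - 2 records: 6.54 × 1.2 = 7.85
Step 3: Other records unchanged: 17.16
Step 4: Final sum = 8.03 + 7.85 + 17.16 = 33.04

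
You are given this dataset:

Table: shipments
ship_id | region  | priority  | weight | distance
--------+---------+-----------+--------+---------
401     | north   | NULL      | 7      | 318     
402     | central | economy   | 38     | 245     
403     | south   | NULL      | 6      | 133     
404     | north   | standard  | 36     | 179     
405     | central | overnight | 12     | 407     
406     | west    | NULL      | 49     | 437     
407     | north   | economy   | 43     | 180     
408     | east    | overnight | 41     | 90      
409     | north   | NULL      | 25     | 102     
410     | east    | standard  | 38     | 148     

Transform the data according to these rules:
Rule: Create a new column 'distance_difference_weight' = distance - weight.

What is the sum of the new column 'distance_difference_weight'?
1944

Step 1: For each record, compute distance - weight
Example calculations:
  318 - 7 = 311
  245 - 38 = 207
  133 - 6 = 127
  ...
Step 2: Sum all derived values
Step 3: Total = 1944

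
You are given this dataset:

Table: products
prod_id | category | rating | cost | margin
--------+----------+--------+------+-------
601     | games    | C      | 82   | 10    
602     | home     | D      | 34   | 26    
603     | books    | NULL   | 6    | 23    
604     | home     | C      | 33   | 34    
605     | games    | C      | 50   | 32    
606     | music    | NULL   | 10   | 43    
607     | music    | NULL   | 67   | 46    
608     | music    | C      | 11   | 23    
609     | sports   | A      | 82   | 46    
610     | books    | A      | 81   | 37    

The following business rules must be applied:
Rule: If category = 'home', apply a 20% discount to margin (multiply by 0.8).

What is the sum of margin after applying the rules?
308.0

Step 1: Records with category = 'home' have total margin = 60
Step 2: Apply multiplier: 60 × 0.8 = 48.0
Step 3: Other records total: 260
Step 4: Final sum = 48.0 + 260 = 308.0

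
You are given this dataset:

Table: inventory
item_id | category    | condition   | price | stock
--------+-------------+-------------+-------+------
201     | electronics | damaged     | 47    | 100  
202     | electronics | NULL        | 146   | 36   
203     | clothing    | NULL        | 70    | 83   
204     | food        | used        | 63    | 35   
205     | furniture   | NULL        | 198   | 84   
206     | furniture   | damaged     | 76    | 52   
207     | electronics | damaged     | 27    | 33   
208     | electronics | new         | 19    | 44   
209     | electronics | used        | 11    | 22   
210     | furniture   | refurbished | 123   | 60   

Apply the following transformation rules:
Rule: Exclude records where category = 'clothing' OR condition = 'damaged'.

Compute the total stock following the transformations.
281

Step 1: Find records where category = 'clothing' OR condition = 'damaged'
Step 2: 4 records match, summing to 268
Step 3: Original sum: 549
Step 4: Remaining sum = 549 - 268 = 281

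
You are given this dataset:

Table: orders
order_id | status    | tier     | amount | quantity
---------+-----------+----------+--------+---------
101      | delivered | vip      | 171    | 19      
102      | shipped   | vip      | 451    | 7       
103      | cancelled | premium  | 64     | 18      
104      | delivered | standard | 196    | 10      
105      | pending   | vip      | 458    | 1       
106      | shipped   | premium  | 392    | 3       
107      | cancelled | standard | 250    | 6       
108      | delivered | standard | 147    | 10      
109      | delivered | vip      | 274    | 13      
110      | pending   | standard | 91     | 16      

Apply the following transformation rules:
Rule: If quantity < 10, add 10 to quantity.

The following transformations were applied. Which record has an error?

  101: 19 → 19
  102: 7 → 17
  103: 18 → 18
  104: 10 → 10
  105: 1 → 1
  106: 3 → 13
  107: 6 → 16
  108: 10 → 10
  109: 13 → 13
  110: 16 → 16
Record 105 has an error. The correct transformed value should be 11, not 1.

Step 1: Check each record against the rule
Step 2: Record 105 has quantity = 1
Step 3: Since 1 < 10, the bonus should have been applied
Step 4: Correct value = 11, but claimed value = 1
Conclusion: Record 105 has the error.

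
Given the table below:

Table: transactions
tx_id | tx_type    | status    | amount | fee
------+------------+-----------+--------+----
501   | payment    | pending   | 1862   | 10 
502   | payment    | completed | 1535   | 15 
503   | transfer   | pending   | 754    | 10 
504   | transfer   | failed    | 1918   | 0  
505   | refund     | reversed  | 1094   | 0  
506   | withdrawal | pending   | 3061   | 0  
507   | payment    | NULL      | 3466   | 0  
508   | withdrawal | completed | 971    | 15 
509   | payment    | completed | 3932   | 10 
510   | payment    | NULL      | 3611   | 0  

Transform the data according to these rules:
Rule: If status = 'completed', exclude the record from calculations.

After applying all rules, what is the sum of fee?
20

Step 1: Identify records where status = 'completed'
Step 2: The excluded records sum to 40
Step 3: Original total fee = 60
Step 4: Remaining total = 60 - 40 = 20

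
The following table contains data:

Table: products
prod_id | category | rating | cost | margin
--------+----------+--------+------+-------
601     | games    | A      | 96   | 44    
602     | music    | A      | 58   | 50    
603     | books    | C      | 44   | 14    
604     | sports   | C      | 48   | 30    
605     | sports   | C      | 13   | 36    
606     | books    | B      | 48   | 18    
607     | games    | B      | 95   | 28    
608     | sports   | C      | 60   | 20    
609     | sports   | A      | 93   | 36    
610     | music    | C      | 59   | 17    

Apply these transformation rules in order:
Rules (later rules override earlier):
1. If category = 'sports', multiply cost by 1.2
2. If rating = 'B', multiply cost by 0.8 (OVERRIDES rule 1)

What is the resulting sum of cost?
628.2

Step 1: Rule 2 takes priority for records with rating = 'B'
  - 2 records: 143 × 0.8 = 114.4
Step 2: Rule 1 applies to remaining records with category = 'sports'
  - 4 records: 214 × 1.2 = 256.8
Step 3: Other records unchanged: 257
Step 4: Final sum = 114.4 + 256.8 + 257 = 628.2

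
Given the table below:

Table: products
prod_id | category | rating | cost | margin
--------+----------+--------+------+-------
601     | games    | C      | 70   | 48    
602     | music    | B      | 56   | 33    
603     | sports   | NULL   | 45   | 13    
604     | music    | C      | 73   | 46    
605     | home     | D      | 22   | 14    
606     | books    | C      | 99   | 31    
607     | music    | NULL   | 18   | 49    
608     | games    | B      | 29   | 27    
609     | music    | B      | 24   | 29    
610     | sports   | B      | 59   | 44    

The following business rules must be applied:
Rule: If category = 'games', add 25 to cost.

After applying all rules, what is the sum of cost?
545

Step 1: Count records where category = 'games': 2
Step 2: Total bonus added: 2 × 25 = 50
Step 3: Original sum of cost: 495
Step 4: Final sum = 495 + 50 = 545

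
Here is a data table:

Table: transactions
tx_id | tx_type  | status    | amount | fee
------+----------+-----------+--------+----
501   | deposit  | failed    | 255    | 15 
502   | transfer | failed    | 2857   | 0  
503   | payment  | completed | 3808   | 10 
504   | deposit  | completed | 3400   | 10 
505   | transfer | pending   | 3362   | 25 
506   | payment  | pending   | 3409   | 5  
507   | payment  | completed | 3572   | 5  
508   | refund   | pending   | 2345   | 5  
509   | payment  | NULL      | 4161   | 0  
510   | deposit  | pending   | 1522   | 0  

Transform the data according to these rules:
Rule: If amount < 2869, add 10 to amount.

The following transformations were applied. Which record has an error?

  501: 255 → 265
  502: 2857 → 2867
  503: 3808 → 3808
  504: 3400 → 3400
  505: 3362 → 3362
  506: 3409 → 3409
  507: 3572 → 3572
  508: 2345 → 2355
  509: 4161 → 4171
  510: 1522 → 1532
Record 509 has an error. The correct transformed value should be 4161, not 4171.

Step 1: Check each record against the rule
Step 2: Record 509 has amount = 4161
Step 3: Since 4161 >= 2869, the bonus should not have been applied
Step 4: Correct value = 4161, but claimed value = 4171
Conclusion: Record 509 has the error.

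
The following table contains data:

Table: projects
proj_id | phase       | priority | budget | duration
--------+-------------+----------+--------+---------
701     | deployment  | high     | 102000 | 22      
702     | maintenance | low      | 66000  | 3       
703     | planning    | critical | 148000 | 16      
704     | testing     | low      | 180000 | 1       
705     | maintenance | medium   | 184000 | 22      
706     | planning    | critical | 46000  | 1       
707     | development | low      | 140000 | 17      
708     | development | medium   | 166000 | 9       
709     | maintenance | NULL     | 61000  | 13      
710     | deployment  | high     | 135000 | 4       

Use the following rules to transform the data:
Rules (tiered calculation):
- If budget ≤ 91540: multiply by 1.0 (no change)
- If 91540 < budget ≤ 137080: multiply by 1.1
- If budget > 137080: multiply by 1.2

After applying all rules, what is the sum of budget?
1415300.0

Step 1: Tier 1 (budget ≤ 91540): 3 records, sum = 173000 × 1.0 = 173000.0
Step 2: Tier 2 (91540 < budget ≤ 137080): 2 records, sum = 237000 × 1.1 = 260700.0
Step 3: Tier 3 (budget > 137080): 5 records, sum = 818000 × 1.2 = 981600.0
Step 4: Final sum = 173000.0 + 260700.0 + 981600.0 = 1415300.0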